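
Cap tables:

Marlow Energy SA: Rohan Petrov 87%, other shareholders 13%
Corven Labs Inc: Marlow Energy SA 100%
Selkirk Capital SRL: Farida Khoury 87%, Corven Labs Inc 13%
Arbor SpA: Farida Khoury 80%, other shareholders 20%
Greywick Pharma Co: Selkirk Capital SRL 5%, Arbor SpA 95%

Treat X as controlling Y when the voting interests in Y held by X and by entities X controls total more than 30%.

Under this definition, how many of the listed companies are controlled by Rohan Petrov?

2

Rohan holds 87% of Marlow, so Rohan controls Marlow.
Marlow holds 100% of Corven, so Rohan controls Corven.
No other company's threshold is met.
Rohan controls 2 companies.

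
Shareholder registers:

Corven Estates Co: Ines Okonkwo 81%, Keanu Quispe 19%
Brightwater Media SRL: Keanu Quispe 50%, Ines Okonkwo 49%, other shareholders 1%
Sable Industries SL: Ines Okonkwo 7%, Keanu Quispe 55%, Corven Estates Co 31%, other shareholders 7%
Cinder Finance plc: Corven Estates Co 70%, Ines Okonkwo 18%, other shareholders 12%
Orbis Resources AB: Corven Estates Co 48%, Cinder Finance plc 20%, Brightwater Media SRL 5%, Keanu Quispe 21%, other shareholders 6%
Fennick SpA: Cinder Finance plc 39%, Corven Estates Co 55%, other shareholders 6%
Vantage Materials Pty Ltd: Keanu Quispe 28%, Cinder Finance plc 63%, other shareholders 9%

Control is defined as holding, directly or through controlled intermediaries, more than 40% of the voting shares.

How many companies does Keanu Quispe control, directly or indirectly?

2

Keanu holds 50% of Brightwater, so Keanu controls Brightwater.
Keanu holds 55% of Sable, so Keanu controls Sable.
No other company's threshold is met.
Keanu controls 2 companies.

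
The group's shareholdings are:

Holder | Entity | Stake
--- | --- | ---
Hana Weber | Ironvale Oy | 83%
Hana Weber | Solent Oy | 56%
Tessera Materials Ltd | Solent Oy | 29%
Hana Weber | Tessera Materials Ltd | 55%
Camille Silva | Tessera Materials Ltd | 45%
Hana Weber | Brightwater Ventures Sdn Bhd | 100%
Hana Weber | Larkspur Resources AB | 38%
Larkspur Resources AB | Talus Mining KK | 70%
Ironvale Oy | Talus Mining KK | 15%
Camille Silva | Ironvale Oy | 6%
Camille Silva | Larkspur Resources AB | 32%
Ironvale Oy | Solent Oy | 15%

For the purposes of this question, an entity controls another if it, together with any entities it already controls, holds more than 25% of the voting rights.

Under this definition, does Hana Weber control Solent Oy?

Hana holds 83% of Ironvale, so Hana controls Ironvale.
Hana holds 55% of Tessera, so Hana controls Tessera.
Hana and Tessera and Ironvale together hold 56% + 29% + 15% = 100% of Solent, so Hana controls Solent.

Yes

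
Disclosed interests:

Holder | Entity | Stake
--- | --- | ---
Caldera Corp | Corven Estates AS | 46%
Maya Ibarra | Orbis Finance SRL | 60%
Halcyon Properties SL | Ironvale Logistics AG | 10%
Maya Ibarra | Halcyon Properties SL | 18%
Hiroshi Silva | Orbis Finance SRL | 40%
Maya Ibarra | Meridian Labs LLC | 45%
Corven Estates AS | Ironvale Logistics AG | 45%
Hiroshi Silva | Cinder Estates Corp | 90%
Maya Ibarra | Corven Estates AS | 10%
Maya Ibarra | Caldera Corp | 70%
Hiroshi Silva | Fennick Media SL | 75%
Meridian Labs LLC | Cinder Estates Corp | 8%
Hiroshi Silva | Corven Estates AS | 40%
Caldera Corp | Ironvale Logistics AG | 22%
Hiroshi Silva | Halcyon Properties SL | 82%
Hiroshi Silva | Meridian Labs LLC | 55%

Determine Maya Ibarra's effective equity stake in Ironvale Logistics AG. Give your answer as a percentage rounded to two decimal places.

36.19%

Maya reaches Ironvale along 4 paths.
Via Caldera: 70% × 22% = 15.4%.
Via Corven: 10% × 45% = 4.5%.
Via Caldera → Corven: 70% × 46% × 45% = 14.49%.
Via Halcyon: 18% × 10% = 1.8%.
Total: 15.4% + 4.5% + 14.49% + 1.8% = 36.19%.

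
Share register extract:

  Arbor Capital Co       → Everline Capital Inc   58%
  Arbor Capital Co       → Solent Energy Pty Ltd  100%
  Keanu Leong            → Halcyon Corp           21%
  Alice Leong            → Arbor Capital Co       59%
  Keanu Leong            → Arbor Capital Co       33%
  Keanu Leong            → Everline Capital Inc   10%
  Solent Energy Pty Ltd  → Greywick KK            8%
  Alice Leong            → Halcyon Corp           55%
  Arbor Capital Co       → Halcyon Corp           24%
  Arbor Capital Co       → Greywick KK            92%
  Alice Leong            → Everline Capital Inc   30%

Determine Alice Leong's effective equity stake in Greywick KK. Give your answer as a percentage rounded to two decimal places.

59.00%

Alice reaches Greywick along 2 paths.
Via Arbor → Solent: 59% × 100% × 8% = 4.72%.
Via Arbor: 59% × 92% = 54.28%.
Total: 4.72% + 54.28% = 59%.
Rounded: 59.00%.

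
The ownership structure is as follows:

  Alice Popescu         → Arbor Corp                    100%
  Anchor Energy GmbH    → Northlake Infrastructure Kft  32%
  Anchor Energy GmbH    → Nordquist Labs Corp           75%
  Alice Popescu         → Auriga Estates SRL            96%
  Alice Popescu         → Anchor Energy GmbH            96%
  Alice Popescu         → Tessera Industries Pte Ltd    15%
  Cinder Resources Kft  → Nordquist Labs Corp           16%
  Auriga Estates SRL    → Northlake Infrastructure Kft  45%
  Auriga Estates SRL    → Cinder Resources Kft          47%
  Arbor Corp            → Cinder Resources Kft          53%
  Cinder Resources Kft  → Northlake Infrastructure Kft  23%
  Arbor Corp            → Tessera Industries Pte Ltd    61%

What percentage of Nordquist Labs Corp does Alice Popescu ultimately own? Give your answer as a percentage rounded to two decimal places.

Alice reaches Nordquist along 3 paths.
Via Auriga → Cinder: 96% × 47% × 16% = 7.2192%.
Via Arbor → Cinder: 100% × 53% × 16% = 8.48%.
Via Anchor: 96% × 75% = 72%.
Total: 7.2192% + 8.48% + 72% = 87.6992%.
Rounded: 87.70%.

87.70%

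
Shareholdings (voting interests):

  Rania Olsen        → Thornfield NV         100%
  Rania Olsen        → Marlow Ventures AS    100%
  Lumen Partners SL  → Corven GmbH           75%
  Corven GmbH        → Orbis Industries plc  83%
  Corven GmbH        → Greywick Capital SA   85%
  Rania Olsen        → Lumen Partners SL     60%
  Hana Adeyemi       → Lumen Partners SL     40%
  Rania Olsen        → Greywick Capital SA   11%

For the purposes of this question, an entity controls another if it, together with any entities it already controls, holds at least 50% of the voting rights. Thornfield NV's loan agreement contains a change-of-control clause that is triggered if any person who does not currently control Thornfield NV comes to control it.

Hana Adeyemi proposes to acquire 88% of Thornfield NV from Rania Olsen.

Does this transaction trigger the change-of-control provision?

The purchase adds only to Hana's holdings (Rania's stake shrinks), so Hana is the only person who could newly come to control Thornfield.
Hana's largest direct stake is 40% in Lumen, which does not meet the threshold, so Hana controls no company.
Neither Hana nor any entity Hana controls holds any voting interest in Thornfield.
So before the transaction, Hana does not control Thornfield.
After the purchase, Hana holds 88% of Thornfield directly, and Rania's stake falls to 12%.
Hana holds 88% of Thornfield, so Hana controls Thornfield.
Hana did not control Thornfield before and does after, so the clause is triggered.

Yes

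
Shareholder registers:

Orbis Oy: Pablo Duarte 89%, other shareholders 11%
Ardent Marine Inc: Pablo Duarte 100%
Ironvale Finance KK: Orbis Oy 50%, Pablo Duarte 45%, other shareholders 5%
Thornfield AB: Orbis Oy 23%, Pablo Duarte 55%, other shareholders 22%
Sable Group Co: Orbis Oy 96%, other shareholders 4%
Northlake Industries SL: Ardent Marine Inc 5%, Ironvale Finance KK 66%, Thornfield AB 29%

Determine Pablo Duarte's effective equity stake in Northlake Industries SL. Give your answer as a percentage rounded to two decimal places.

Pablo reaches Northlake along 5 paths.
Via Ardent: 100% × 5% = 5%.
Via Orbis → Ironvale: 89% × 50% × 66% = 29.37%.
Via Ironvale: 45% × 66% = 29.7%.
Via Orbis → Thornfield: 89% × 23% × 29% = 5.9363%.
Via Thornfield: 55% × 29% = 15.95%.
Total: 5% + 29.37% + 29.7% + 5.9363% + 15.95% = 85.9563%.
Rounded: 85.96%.

85.96%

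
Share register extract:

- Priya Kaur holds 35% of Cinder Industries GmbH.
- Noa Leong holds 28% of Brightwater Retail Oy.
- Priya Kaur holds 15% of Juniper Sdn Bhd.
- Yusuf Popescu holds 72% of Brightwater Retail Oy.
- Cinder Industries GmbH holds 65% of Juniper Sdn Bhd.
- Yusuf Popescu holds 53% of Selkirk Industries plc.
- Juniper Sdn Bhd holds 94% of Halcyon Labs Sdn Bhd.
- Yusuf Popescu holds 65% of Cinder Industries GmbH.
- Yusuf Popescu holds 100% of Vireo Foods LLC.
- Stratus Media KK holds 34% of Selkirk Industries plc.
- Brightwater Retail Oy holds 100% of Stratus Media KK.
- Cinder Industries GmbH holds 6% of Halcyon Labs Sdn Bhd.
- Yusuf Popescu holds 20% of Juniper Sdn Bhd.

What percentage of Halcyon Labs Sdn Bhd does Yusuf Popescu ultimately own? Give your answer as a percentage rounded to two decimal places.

62.42%

Yusuf reaches Halcyon along 3 paths.
Via Cinder: 65% × 6% = 3.9%.
Via Juniper: 20% × 94% = 18.8%.
Via Cinder → Juniper: 65% × 65% × 94% = 39.715%.
Total: 3.9% + 18.8% + 39.715% = 62.415%.
Rounded: 62.42%.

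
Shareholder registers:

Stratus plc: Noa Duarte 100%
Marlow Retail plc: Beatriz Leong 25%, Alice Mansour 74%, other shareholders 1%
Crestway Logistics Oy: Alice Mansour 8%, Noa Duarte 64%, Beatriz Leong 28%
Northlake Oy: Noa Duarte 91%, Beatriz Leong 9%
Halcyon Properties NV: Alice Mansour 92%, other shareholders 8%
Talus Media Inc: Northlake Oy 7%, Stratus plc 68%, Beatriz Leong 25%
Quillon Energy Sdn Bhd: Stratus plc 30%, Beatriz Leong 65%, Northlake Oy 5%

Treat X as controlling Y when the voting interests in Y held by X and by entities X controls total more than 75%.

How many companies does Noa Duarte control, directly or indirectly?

2

Noa holds 100% of Stratus, so Noa controls Stratus.
Noa holds 91% of Northlake, so Noa controls Northlake.
No other company's threshold is met.
Noa controls 2 companies.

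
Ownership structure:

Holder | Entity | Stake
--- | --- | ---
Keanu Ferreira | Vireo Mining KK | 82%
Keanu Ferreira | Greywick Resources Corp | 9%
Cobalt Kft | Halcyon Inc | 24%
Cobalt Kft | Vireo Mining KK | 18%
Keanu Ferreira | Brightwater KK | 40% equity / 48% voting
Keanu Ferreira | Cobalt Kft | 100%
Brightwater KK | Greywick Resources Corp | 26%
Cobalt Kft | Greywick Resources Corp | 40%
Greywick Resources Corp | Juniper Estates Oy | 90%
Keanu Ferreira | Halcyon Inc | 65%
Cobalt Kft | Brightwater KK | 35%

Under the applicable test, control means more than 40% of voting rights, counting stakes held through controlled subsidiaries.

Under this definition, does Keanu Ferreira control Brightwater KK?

Yes

Keanu holds 100% of Cobalt, so Keanu controls Cobalt.
Cobalt and Keanu together hold 35% + 48% = 83% of Brightwater, so Keanu controls Brightwater.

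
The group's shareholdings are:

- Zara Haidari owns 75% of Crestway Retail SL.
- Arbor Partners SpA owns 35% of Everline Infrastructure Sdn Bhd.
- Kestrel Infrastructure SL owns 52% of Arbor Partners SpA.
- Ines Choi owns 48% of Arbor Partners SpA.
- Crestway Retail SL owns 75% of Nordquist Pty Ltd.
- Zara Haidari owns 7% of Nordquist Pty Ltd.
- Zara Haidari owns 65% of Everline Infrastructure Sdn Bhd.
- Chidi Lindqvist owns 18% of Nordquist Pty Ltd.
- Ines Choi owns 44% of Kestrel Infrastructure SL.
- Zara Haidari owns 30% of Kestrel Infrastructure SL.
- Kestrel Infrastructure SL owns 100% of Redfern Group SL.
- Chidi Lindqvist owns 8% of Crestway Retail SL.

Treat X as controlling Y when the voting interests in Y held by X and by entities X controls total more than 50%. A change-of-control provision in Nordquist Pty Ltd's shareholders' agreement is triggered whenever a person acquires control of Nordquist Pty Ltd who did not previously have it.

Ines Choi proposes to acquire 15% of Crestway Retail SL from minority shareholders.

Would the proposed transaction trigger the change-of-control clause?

The purchase changes only Ines's holdings, so Ines is the only person who could newly come to control Nordquist.
Ines's largest direct stake is 48% in Arbor, which does not meet the threshold, so Ines controls no company.
Neither Ines nor any entity Ines controls holds any voting interest in Nordquist.
So before the transaction, Ines does not control Nordquist.
After the purchase, Ines holds 15% of Crestway directly.
Ines's side now holds 15% of Crestway, not > 50%, so Ines still does not control Crestway.
After the transaction, neither Ines nor any entity Ines controls holds a voting interest in Nordquist, so Ines still does not control it.
No new person acquires control, so the clause is not triggered.

No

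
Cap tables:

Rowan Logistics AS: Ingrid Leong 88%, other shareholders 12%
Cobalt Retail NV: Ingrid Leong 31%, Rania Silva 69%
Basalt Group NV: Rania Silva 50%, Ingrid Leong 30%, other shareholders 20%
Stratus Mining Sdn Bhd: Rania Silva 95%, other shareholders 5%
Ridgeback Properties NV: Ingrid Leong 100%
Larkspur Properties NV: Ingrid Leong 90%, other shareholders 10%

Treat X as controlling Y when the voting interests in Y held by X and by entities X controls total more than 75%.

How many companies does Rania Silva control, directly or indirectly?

1

Rania holds 95% of Stratus, so Rania controls Stratus.
No other company's threshold is met.
Rania controls 1 company.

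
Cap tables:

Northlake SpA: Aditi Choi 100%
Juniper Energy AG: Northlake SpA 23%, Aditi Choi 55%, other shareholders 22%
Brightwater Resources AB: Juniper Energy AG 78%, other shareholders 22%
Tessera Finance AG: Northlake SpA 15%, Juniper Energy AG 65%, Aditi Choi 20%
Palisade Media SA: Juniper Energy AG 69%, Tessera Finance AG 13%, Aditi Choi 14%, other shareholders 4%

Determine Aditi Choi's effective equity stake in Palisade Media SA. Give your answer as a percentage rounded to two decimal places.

78.96%

Aditi reaches Palisade along 7 paths.
Via Northlake → Juniper: 100% × 23% × 69% = 15.87%.
Via Juniper: 55% × 69% = 37.95%.
Via Northlake → Tessera: 100% × 15% × 13% = 1.95%.
Via Northlake → Juniper → Tessera: 100% × 23% × 65% × 13% = 1.9435%.
Via Juniper → Tessera: 55% × 65% × 13% = 4.6475%.
Via Tessera: 20% × 13% = 2.6%.
Direct stake: 14% = 14%.
Total: 15.87% + 37.95% + 1.95% + 1.9435% + 4.6475% + 2.6% + 14% = 78.961%.
Rounded: 78.96%.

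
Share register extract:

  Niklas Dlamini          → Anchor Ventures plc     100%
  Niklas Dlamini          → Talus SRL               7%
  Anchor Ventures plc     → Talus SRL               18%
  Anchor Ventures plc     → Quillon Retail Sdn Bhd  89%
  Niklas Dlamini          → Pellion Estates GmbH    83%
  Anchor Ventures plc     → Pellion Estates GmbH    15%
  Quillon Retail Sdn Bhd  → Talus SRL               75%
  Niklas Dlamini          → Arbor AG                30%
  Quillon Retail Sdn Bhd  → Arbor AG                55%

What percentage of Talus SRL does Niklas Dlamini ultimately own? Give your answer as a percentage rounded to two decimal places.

91.75%

Niklas reaches Talus along 3 paths.
Via Anchor: 100% × 18% = 18%.
Via Anchor → Quillon: 100% × 89% × 75% = 66.75%.
Direct stake: 7% = 7%.
Total: 18% + 66.75% + 7% = 91.75%.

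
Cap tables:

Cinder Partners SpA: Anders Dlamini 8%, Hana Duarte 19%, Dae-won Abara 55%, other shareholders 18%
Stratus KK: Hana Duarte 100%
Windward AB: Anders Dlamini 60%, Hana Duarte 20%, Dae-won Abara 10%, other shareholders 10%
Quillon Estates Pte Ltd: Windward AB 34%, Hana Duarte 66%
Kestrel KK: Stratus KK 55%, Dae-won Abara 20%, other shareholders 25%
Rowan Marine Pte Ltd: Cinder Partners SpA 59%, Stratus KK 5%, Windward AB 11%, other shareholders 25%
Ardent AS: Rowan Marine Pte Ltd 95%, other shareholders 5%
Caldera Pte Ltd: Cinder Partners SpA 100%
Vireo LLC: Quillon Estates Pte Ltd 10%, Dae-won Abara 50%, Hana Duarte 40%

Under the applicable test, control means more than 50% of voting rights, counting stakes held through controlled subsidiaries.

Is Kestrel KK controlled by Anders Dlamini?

No

Anders holds 60% of Windward, so Anders controls Windward.
Neither Anders nor any entity Anders controls holds any voting interest in Kestrel.
So Anders does not control Kestrel.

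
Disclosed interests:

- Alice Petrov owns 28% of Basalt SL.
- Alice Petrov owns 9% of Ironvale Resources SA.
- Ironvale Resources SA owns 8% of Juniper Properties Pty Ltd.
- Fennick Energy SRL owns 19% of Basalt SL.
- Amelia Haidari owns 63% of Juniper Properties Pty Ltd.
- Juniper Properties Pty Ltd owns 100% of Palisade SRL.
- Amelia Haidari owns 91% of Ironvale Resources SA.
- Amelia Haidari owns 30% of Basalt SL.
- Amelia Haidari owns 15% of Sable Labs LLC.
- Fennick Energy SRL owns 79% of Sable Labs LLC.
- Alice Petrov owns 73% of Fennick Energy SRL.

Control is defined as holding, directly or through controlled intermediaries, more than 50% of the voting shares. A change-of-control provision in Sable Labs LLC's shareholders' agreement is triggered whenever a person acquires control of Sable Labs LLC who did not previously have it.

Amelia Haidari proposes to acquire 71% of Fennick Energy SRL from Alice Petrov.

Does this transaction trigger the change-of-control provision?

Yes

The purchase adds only to Amelia's holdings (Alice's stake shrinks), so Amelia is the only person who could newly come to control Sable.
Amelia holds 91% of Ironvale, so Amelia controls Ironvale.
Amelia and Ironvale together hold 63% + 8% = 71% of Juniper, so Amelia controls Juniper.
Juniper holds 100% of Palisade, so Amelia controls Palisade.
In Sable, Amelia's side holds only 15%, not > 50%.
So before the transaction, Amelia does not control Sable.
After the purchase, Amelia holds 71% of Fennick directly, and Alice's stake falls to 2%.
Amelia holds 71% of Fennick, so Amelia controls Fennick.
Amelia and Fennick together hold 15% + 79% = 94% of Sable, so Amelia controls Sable.
Amelia did not control Sable before and does after, so the clause is triggered.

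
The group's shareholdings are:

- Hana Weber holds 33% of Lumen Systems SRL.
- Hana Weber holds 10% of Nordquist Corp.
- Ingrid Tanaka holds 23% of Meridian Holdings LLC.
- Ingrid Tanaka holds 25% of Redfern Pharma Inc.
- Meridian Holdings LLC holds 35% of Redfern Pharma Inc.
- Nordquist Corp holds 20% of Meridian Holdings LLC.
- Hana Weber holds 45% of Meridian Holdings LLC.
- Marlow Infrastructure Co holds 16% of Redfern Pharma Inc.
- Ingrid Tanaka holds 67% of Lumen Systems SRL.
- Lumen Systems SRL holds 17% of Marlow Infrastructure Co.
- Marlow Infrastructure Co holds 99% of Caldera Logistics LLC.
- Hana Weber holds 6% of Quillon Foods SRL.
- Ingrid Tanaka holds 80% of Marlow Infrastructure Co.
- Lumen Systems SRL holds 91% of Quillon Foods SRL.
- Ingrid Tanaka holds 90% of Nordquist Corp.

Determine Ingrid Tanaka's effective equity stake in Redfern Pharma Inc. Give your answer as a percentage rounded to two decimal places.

53.97%

Ingrid reaches Redfern along 5 paths.
Via Meridian: 23% × 35% = 8.05%.
Via Nordquist → Meridian: 90% × 20% × 35% = 6.3%.
Via Marlow: 80% × 16% = 12.8%.
Via Lumen → Marlow: 67% × 17% × 16% = 1.8224%.
Direct stake: 25% = 25%.
Total: 8.05% + 6.3% + 12.8% + 1.8224% + 25% = 53.9724%.
Rounded: 53.97%.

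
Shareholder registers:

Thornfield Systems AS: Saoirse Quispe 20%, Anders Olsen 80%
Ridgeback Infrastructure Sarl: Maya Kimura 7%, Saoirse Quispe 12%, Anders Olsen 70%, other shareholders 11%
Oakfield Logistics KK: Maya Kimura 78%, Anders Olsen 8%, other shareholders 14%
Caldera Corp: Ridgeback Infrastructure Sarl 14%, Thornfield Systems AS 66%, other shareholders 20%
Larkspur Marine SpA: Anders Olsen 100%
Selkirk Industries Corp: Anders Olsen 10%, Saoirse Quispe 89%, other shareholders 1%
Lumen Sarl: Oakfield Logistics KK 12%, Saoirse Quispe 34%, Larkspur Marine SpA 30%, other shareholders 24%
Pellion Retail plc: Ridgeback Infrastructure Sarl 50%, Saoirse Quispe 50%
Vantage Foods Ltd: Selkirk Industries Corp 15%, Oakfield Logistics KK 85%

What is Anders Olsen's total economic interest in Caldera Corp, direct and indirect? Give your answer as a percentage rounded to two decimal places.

Anders reaches Caldera along 2 paths.
Via Ridgeback: 70% × 14% = 9.8%.
Via Thornfield: 80% × 66% = 52.8%.
Total: 9.8% + 52.8% = 62.6%.
Rounded: 62.60%.

62.60%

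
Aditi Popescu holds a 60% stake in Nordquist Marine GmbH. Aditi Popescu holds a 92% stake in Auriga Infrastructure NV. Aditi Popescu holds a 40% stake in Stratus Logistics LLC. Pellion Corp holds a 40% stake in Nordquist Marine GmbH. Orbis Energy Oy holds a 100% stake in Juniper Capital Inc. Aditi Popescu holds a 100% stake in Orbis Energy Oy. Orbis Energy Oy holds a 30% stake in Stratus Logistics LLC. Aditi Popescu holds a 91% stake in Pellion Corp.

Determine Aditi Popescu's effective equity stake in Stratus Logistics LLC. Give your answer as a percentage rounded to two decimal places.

70.00%

Aditi reaches Stratus along 2 paths.
Direct stake: 40% = 40%.
Via Orbis: 100% × 30% = 30%.
Total: 40% + 30% = 70%.
Rounded: 70.00%.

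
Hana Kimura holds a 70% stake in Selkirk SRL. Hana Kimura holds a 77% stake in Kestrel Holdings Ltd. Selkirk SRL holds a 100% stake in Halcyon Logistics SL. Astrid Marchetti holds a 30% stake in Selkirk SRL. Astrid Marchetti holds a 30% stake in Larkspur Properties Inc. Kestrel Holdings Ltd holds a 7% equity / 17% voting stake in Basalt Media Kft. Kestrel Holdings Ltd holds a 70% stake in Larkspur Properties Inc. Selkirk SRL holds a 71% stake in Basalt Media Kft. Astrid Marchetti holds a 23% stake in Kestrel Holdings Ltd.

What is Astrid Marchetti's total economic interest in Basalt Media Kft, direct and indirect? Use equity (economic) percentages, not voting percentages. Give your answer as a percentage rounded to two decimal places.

Astrid reaches Basalt along 2 paths.
Via Kestrel: 23% × 7% = 1.61%.
Via Selkirk: 30% × 71% = 21.3%.
Total: 1.61% + 21.3% = 22.91%.

22.91%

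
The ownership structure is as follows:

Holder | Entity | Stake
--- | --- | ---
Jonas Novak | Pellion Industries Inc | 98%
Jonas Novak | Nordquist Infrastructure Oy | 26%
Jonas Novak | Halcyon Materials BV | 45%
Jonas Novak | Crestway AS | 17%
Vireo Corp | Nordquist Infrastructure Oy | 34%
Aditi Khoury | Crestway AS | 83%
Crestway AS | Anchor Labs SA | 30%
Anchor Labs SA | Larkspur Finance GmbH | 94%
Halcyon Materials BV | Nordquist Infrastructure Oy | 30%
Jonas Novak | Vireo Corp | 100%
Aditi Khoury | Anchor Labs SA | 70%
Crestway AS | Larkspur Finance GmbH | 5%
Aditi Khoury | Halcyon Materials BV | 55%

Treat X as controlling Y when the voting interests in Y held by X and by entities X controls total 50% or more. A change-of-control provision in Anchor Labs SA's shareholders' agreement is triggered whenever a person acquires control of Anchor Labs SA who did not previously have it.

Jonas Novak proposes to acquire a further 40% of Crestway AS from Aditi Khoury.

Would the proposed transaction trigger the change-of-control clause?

The purchase adds only to Jonas's holdings (Aditi's stake shrinks), so Jonas is the only person who could newly come to control Anchor.
Jonas holds 100% of Vireo, so Jonas controls Vireo.
Jonas and Vireo together hold 26% + 34% = 60% of Nordquist, so Jonas controls Nordquist.
Jonas holds 98% of Pellion, so Jonas controls Pellion.
Neither Jonas nor any entity Jonas controls holds any voting interest in Anchor.
So before the transaction, Jonas does not control Anchor.
After the purchase, Jonas's direct stake in Crestway rises to 17% + 40% = 57%, and Aditi's stake falls to 43%.
Jonas holds 57% of Crestway, so Jonas controls Crestway.
After the transaction, Jonas's side holds 30% of Anchor, not ≥ 50%, so Jonas still does not control Anchor.
No new person acquires control, so the clause is not triggered.

No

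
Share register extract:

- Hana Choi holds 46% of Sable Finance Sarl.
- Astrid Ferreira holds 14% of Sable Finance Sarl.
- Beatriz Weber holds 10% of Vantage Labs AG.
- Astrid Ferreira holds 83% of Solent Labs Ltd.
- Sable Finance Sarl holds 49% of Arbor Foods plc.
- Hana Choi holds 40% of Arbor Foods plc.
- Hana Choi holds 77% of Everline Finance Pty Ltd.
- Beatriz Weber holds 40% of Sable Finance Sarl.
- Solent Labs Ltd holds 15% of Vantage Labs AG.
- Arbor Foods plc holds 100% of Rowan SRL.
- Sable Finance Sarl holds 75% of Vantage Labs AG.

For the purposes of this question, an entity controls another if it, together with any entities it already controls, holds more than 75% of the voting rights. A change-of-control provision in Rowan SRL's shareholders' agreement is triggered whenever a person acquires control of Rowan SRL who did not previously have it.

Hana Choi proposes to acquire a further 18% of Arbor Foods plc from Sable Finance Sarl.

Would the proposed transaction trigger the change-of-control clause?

No

The purchase adds only to Hana's holdings (Sable's stake shrinks), so Hana is the only person who could newly come to control Rowan.
Hana holds 77% of Everline, so Hana controls Everline.
Neither Hana nor any entity Hana controls holds any voting interest in Rowan.
So before the transaction, Hana does not control Rowan.
After the purchase, Hana's direct stake in Arbor rises to 40% + 18% = 58%, and Sable's stake falls to 31%.
Hana's side now holds 58% of Arbor, not > 75%, so Hana still does not control Arbor.
After the transaction, neither Hana nor any entity Hana controls holds a voting interest in Rowan, so Hana still does not control it.
No new person acquires control, so the clause is not triggered.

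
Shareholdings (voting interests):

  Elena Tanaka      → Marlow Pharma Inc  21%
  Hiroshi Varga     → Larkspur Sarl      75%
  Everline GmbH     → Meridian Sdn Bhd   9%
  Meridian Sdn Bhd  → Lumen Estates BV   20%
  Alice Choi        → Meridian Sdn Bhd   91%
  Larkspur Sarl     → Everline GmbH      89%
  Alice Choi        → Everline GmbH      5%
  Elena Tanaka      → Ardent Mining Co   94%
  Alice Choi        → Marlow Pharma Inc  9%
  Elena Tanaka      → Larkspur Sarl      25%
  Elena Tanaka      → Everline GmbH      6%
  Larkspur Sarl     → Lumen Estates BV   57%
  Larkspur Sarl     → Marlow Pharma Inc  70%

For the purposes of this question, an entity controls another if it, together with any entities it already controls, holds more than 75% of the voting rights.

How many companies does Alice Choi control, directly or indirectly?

Alice holds 91% of Meridian, so Alice controls Meridian.
No other company's threshold is met.
Alice controls 1 company.

1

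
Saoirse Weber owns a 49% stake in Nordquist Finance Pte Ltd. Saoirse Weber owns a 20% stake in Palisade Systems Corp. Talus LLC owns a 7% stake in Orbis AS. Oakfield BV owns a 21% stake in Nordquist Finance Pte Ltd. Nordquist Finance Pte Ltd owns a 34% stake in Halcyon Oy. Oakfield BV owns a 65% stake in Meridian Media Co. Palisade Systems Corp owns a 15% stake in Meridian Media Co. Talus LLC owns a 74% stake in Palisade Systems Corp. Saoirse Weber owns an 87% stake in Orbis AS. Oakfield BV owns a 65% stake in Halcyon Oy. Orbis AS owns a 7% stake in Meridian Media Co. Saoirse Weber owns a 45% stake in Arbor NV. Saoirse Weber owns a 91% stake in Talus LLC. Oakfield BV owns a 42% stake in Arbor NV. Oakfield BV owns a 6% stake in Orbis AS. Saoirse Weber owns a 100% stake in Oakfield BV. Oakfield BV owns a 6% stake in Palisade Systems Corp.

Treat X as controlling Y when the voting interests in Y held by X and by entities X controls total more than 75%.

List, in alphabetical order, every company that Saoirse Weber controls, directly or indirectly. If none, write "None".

Arbor NV, Meridian Media Co, Oakfield BV, Orbis AS, Palisade Systems Corp, Talus LLC

Saoirse holds 100% of Oakfield, so Saoirse controls Oakfield.
Saoirse holds 91% of Talus, so Saoirse controls Talus.
Saoirse and Talus and Oakfield together hold 87% + 7% + 6% = 100% of Orbis, so Saoirse controls Orbis.
Oakfield and Talus and Saoirse together hold 6% + 74% + 20% = 100% of Palisade, so Saoirse controls Palisade.
Saoirse and Oakfield together hold 45% + 42% = 87% of Arbor, so Saoirse controls Arbor.
Palisade and Orbis and Oakfield together hold 15% + 7% + 65% = 87% of Meridian, so Saoirse controls Meridian.
No other company's threshold is met.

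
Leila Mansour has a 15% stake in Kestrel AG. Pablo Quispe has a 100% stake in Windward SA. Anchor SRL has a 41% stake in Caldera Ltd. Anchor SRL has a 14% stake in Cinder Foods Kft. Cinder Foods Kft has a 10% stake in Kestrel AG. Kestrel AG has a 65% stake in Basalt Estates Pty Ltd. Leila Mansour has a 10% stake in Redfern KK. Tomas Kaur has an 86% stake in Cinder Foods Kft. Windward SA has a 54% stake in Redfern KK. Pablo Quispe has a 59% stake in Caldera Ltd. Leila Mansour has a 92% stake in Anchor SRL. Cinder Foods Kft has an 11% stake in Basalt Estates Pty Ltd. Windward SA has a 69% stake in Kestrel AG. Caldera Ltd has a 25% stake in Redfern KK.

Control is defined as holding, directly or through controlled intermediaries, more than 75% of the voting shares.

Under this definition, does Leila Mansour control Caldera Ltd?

No

Leila holds 92% of Anchor, so Leila controls Anchor.
In Caldera, Leila's side holds only 41%, not > 75%.
So Leila does not control Caldera.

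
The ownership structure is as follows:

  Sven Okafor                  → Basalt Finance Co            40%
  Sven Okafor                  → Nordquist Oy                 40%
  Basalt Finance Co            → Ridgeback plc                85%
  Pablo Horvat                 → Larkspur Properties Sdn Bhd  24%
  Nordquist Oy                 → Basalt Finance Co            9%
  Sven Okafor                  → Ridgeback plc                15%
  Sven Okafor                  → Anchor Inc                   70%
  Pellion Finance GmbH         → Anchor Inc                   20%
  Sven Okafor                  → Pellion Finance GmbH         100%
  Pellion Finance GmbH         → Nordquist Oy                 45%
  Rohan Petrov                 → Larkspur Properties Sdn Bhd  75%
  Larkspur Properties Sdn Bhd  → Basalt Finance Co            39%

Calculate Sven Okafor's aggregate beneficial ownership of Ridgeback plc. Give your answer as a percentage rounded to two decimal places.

Sven reaches Ridgeback along 4 paths.
Via Basalt: 40% × 85% = 34%.
Via Pellion → Nordquist → Basalt: 100% × 45% × 9% × 85% = 3.4425%.
Via Nordquist → Basalt: 40% × 9% × 85% = 3.06%.
Direct stake: 15% = 15%.
Total: 34% + 3.4425% + 3.06% + 15% = 55.5025%.
Rounded: 55.50%.

55.50%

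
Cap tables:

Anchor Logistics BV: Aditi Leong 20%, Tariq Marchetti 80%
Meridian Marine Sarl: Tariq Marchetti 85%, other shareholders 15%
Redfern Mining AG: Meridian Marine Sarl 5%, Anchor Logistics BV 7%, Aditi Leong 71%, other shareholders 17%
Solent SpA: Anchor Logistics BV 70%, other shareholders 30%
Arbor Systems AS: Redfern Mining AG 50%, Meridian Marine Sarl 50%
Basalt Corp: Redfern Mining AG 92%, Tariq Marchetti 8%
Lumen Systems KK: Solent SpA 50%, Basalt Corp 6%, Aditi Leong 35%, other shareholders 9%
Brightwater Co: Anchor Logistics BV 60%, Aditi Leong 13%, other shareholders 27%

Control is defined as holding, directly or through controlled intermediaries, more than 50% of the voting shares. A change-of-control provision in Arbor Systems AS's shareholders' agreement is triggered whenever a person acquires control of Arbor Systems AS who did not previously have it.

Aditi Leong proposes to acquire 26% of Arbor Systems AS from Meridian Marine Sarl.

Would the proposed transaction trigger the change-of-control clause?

Yes

The purchase adds only to Aditi's holdings (Meridian's stake shrinks), so Aditi is the only person who could newly come to control Arbor.
Aditi holds 71% of Redfern, so Aditi controls Redfern.
Redfern holds 92% of Basalt, so Aditi controls Basalt.
In Arbor, Aditi's side holds only 50%, not > 50%.
So before the transaction, Aditi does not control Arbor.
After the purchase, Aditi holds 26% of Arbor directly, and Meridian's stake falls to 24%.
Redfern and Aditi together hold 50% + 26% = 76% of Arbor, so Aditi controls Arbor.
Aditi did not control Arbor before and does after, so the clause is triggered.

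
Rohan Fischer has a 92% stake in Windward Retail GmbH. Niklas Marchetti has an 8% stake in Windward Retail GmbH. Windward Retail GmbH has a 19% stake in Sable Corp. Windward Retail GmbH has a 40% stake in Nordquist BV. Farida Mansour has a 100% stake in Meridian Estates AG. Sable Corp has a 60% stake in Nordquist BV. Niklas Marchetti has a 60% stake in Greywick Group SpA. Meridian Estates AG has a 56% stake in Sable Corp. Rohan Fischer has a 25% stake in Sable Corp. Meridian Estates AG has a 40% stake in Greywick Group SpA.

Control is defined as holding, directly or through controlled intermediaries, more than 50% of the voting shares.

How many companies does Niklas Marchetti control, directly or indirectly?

Niklas holds 60% of Greywick, so Niklas controls Greywick.
No other company's threshold is met.
Niklas controls 1 company.

1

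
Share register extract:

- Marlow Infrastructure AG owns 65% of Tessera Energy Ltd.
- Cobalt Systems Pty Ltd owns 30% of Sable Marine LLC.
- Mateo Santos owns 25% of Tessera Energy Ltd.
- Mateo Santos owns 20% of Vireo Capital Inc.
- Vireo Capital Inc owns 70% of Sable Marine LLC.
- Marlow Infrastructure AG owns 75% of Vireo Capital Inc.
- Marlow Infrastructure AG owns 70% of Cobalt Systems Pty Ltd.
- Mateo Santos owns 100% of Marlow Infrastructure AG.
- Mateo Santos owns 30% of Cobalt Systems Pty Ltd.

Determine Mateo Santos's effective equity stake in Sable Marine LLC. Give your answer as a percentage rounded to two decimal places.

96.50%

Mateo reaches Sable along 4 paths.
Via Marlow → Vireo: 100% × 75% × 70% = 52.5%.
Via Vireo: 20% × 70% = 14%.
Via Cobalt: 30% × 30% = 9%.
Via Marlow → Cobalt: 100% × 70% × 30% = 21%.
Total: 52.5% + 14% + 9% + 21% = 96.5%.
Rounded: 96.50%.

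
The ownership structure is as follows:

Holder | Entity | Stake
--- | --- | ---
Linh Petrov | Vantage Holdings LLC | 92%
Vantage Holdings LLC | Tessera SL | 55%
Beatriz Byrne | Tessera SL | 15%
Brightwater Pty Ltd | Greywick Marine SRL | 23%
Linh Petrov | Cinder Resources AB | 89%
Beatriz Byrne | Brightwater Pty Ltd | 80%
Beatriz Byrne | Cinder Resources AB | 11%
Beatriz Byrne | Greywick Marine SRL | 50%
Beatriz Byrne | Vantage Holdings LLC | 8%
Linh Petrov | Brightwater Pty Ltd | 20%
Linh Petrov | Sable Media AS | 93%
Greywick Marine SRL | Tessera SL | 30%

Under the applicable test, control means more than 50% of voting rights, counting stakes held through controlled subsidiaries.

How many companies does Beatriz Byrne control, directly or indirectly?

Beatriz holds 80% of Brightwater, so Beatriz controls Brightwater.
Brightwater and Beatriz together hold 23% + 50% = 73% of Greywick, so Beatriz controls Greywick.
No other company's threshold is met.
Beatriz controls 2 companies.

2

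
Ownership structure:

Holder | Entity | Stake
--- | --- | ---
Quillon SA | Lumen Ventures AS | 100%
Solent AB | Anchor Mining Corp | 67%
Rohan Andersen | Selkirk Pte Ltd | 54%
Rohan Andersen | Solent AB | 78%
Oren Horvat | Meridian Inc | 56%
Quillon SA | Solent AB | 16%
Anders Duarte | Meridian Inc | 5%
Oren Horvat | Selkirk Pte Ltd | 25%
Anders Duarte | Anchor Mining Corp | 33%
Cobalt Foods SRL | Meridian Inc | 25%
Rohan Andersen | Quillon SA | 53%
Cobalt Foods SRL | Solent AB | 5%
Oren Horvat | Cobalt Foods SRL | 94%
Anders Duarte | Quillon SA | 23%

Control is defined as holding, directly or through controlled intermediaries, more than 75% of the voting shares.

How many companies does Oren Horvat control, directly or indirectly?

Oren holds 94% of Cobalt, so Oren controls Cobalt.
Oren and Cobalt together hold 56% + 25% = 81% of Meridian, so Oren controls Meridian.
No other company's threshold is met.
Oren controls 2 companies.

2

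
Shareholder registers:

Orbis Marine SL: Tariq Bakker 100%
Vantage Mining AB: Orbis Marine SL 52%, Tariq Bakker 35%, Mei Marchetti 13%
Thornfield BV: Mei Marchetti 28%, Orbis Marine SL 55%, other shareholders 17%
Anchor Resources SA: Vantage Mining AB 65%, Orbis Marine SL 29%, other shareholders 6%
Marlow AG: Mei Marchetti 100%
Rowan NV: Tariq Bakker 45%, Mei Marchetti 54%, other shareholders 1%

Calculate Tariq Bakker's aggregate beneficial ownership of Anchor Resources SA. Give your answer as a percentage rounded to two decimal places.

85.55%

Tariq reaches Anchor along 3 paths.
Via Orbis → Vantage: 100% × 52% × 65% = 33.8%.
Via Vantage: 35% × 65% = 22.75%.
Via Orbis: 100% × 29% = 29%.
Total: 33.8% + 22.75% + 29% = 85.55%.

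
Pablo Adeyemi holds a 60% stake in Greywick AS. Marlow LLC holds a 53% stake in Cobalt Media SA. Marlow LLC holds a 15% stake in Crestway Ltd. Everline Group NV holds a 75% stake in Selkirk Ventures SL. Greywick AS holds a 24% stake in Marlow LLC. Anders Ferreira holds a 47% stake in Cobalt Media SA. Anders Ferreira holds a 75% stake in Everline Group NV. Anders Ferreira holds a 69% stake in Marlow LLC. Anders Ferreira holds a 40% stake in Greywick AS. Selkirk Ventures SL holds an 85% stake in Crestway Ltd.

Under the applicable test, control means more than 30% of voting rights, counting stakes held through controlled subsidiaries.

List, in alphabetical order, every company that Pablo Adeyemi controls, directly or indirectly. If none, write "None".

Greywick AS

Pablo holds 60% of Greywick, so Pablo controls Greywick.
No other company's threshold is met.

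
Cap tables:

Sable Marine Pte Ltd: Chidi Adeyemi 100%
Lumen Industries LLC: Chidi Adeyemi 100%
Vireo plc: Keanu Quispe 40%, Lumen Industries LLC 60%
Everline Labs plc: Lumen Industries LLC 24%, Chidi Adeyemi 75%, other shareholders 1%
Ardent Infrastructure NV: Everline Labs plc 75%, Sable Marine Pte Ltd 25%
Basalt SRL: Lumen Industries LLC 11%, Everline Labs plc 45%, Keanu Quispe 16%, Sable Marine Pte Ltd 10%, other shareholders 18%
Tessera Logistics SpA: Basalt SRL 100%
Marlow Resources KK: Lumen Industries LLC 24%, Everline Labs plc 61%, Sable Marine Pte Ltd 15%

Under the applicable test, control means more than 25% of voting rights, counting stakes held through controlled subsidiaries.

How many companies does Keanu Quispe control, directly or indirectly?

1

Keanu holds 40% of Vireo, so Keanu controls Vireo.
No other company's threshold is met.
Keanu controls 1 company.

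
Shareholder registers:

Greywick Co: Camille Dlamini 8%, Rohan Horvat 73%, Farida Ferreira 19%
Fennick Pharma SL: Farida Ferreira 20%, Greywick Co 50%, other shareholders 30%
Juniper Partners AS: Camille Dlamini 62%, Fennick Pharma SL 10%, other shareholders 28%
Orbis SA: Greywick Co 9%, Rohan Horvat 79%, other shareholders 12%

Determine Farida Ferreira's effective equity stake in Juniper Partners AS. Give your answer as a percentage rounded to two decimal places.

2.95%

Farida reaches Juniper along 2 paths.
Via Fennick: 20% × 10% = 2%.
Via Greywick → Fennick: 19% × 50% × 10% = 0.95%.
Total: 2% + 0.95% = 2.95%.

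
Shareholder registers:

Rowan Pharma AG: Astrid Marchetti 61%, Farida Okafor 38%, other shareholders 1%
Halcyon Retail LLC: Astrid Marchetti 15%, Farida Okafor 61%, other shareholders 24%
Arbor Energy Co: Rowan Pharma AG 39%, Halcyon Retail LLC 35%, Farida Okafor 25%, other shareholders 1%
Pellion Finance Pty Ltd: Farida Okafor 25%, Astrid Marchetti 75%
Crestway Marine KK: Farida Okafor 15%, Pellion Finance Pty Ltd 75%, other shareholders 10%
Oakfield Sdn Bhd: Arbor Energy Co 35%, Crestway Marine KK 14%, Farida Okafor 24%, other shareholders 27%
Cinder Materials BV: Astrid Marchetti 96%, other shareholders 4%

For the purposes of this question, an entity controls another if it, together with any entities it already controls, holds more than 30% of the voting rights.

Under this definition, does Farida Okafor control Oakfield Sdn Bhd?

Yes

Farida holds 38% of Rowan, so Farida controls Rowan.
Farida holds 61% of Halcyon, so Farida controls Halcyon.
Rowan and Halcyon and Farida together hold 39% + 35% + 25% = 99% of Arbor, so Farida controls Arbor.
Arbor and Farida together hold 35% + 24% = 59% of Oakfield, so Farida controls Oakfield.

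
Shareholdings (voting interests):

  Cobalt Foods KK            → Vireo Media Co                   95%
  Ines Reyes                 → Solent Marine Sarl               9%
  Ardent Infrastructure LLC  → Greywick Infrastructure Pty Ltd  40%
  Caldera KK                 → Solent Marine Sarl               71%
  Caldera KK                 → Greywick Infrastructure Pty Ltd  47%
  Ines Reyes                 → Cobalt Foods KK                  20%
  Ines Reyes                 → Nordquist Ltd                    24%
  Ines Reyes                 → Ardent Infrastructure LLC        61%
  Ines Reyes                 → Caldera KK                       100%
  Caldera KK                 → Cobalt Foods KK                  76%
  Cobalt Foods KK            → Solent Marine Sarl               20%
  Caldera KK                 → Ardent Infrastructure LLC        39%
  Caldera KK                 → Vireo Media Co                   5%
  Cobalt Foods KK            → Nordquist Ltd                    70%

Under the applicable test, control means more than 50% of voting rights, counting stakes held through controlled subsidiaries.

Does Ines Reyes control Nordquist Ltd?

Yes

Ines holds 100% of Caldera, so Ines controls Caldera.
Caldera and Ines together hold 76% + 20% = 96% of Cobalt, so Ines controls Cobalt.
Cobalt and Ines together hold 70% + 24% = 94% of Nordquist, so Ines controls Nordquist.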